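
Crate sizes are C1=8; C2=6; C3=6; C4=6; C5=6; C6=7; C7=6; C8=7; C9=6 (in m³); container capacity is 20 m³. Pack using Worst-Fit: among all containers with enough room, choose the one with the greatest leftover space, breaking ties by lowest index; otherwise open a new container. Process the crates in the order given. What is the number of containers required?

3

Put C1 (8 m³) in container 1; 12 m³ remain.
Put C2 (6 m³) in container 1; 6 m³ remain.
Put C3 (6 m³) in container 1; 0 m³ remain.
Put C4 (6 m³) in container 2; 14 m³ remain.
Put C5 (6 m³) in container 2; 8 m³ remain.
Put C6 (7 m³) in container 2; 1 m³ remain.
Put C7 (6 m³) in container 3; 14 m³ remain.
Put C8 (7 m³) in container 3; 7 m³ remain.
Put C9 (6 m³) in container 3; 1 m³ remain.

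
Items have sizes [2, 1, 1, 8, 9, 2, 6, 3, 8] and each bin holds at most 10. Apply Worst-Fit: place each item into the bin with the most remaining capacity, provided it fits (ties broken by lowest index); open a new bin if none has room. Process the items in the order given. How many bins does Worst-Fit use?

5

bin 1: place 2, 8 left
bin 1: place 1, 7 left
bin 1: place 1, 6 left
bin 2: place 8, 2 left
bin 3: place 9, 1 left
bin 1: place 2, 4 left
bin 4: place 6, 4 left
bin 1: place 3, 1 left
bin 5: place 8, 2 left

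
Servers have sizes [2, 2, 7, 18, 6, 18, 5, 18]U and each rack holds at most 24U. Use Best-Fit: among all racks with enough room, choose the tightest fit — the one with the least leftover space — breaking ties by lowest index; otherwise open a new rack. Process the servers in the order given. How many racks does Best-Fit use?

4 racks

rack 1: place 2U, 22U left
rack 1: place 2U, 20U left
rack 1: place 7U, 13U left
rack 2: place 18U, 6U left
rack 2: place 6U, 0U left
rack 3: place 18U, 6U left
rack 3: place 5U, 1U left
rack 4: place 18U, 6U left
Final racks: [2,2,7] [18,6] [18,5] [18].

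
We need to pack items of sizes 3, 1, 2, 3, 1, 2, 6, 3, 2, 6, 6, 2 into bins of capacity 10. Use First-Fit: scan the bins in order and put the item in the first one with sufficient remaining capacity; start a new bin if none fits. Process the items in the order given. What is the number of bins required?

4 bins

3 → bin 1 (remaining 7)
1 → bin 1 (remaining 6)
2 → bin 1 (remaining 4)
3 → bin 1 (remaining 1)
1 → bin 1 (remaining 0)
2 → bin 2 (remaining 8)
6 → bin 2 (remaining 2)
3 → bin 3 (remaining 7)
2 → bin 2 (remaining 0)
6 → bin 3 (remaining 1)
6 → bin 4 (remaining 4)
2 → bin 4 (remaining 2)
Final bins: [3,1,2,3,1] [2,6,2] [3,6] [6,2].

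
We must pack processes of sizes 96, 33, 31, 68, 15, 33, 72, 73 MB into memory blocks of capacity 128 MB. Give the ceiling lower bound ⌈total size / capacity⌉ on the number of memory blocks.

4

Total size = 96 + 33 + 31 + 68 + 15 + 33 + 72 + 73 = 421 MB.
⌈421 / 128⌉ = 4.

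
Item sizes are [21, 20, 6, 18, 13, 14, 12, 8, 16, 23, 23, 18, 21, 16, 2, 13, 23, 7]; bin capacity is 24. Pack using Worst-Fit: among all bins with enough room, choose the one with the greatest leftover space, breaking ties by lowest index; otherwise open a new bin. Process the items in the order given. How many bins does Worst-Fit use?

Put 21 in bin 1; 3 remain.
Put 20 in bin 2; 4 remain.
Put 6 in bin 3; 18 remain.
Put 18 in bin 3; 0 remain.
Put 13 in bin 4; 11 remain.
Put 14 in bin 5; 10 remain.
Put 12 in bin 6; 12 remain.
Put 8 in bin 6; 4 remain.
Put 16 in bin 7; 8 remain.
Put 23 in bin 8; 1 remain.
Put 23 in bin 9; 1 remain.
Put 18 in bin 10; 6 remain.
Put 21 in bin 11; 3 remain.
Put 16 in bin 12; 8 remain.
Put 2 in bin 4; 9 remain.
Put 13 in bin 13; 11 remain.
Put 23 in bin 14; 1 remain.
Put 7 in bin 13; 4 remain.
Final bins: [21] [20] [6,18] [13,2] [14] [12,8] [16] [23] [23] [18] [21] [16] [13,7] [23].

14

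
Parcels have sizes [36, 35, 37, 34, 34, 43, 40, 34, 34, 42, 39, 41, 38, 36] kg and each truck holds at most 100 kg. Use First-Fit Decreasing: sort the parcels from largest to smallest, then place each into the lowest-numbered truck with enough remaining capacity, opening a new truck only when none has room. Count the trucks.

Sorted descending: 43, 42, 41, 40, 39, 38, 37, 36, 36, 35, 34, 34, 34, 34.
43 kg → truck 1 (remaining 57 kg)
42 kg → truck 1 (remaining 15 kg)
41 kg → truck 2 (remaining 59 kg)
40 kg → truck 2 (remaining 19 kg)
39 kg → truck 3 (remaining 61 kg)
38 kg → truck 3 (remaining 23 kg)
37 kg → truck 4 (remaining 63 kg)
36 kg → truck 4 (remaining 27 kg)
36 kg → truck 5 (remaining 64 kg)
35 kg → truck 5 (remaining 29 kg)
34 kg → truck 6 (remaining 66 kg)
34 kg → truck 6 (remaining 32 kg)
34 kg → truck 7 (remaining 66 kg)
34 kg → truck 7 (remaining 32 kg)

7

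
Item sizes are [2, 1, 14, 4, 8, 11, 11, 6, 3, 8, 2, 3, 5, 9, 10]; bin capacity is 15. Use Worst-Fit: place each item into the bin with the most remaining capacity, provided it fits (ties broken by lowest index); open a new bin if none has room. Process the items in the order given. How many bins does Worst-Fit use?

Put 2 in bin 1; 13 remain.
Put 1 in bin 1; 12 remain.
Put 14 in bin 2; 1 remain.
Put 4 in bin 1; 8 remain.
Put 8 in bin 1; 0 remain.
Put 11 in bin 3; 4 remain.
Put 11 in bin 4; 4 remain.
Put 6 in bin 5; 9 remain.
Put 3 in bin 5; 6 remain.
Put 8 in bin 6; 7 remain.
Put 2 in bin 6; 5 remain.
Put 3 in bin 5; 3 remain.
Put 5 in bin 6; 0 remain.
Put 9 in bin 7; 6 remain.
Put 10 in bin 8; 5 remain.

8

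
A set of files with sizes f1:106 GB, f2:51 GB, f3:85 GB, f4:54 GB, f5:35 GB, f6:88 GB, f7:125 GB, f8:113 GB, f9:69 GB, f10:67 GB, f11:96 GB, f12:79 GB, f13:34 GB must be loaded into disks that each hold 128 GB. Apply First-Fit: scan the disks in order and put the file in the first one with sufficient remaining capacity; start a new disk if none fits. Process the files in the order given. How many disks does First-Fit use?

disk 1: place f1 (106 GB), 22 GB left
disk 2: place f2 (51 GB), 77 GB left
disk 3: place f3 (85 GB), 43 GB left
disk 2: place f4 (54 GB), 23 GB left
disk 3: place f5 (35 GB), 8 GB left
disk 4: place f6 (88 GB), 40 GB left
disk 5: place f7 (125 GB), 3 GB left
disk 6: place f8 (113 GB), 15 GB left
disk 7: place f9 (69 GB), 59 GB left
disk 8: place f10 (67 GB), 61 GB left
disk 9: place f11 (96 GB), 32 GB left
disk 10: place f12 (79 GB), 49 GB left
disk 4: place f13 (34 GB), 6 GB left

10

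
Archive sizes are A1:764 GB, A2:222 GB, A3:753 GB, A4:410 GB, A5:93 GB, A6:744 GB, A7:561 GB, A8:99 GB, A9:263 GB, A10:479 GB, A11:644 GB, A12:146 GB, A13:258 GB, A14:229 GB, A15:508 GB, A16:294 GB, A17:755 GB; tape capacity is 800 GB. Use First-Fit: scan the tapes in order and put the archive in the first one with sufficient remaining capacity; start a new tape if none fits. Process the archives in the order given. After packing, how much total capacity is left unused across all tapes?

778

Put A1 (764 GB) in tape 1; 36 GB remain.
Put A2 (222 GB) in tape 2; 578 GB remain.
Put A3 (753 GB) in tape 3; 47 GB remain.
Put A4 (410 GB) in tape 2; 168 GB remain.
Put A5 (93 GB) in tape 2; 75 GB remain.
Put A6 (744 GB) in tape 4; 56 GB remain.
Put A7 (561 GB) in tape 5; 239 GB remain.
Put A8 (99 GB) in tape 5; 140 GB remain.
Put A9 (263 GB) in tape 6; 537 GB remain.
Put A10 (479 GB) in tape 6; 58 GB remain.
Put A11 (644 GB) in tape 7; 156 GB remain.
Put A12 (146 GB) in tape 7; 10 GB remain.
Put A13 (258 GB) in tape 8; 542 GB remain.
Put A14 (229 GB) in tape 8; 313 GB remain.
Put A15 (508 GB) in tape 9; 292 GB remain.
Put A16 (294 GB) in tape 8; 19 GB remain.
Put A17 (755 GB) in tape 10; 45 GB remain.
10 tapes × 800 GB = 8000 GB; used 7222 GB; unused 778 GB.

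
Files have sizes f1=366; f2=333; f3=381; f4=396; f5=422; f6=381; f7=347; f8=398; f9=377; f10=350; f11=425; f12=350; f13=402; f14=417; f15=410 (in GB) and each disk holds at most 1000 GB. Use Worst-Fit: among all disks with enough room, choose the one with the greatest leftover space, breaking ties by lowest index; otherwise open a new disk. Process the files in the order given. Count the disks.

Put f1 (366 GB) in disk 1; 634 GB remain.
Put f2 (333 GB) in disk 1; 301 GB remain.
Put f3 (381 GB) in disk 2; 619 GB remain.
Put f4 (396 GB) in disk 2; 223 GB remain.
Put f5 (422 GB) in disk 3; 578 GB remain.
Put f6 (381 GB) in disk 3; 197 GB remain.
Put f7 (347 GB) in disk 4; 653 GB remain.
Put f8 (398 GB) in disk 4; 255 GB remain.
Put f9 (377 GB) in disk 5; 623 GB remain.
Put f10 (350 GB) in disk 5; 273 GB remain.
Put f11 (425 GB) in disk 6; 575 GB remain.
Put f12 (350 GB) in disk 6; 225 GB remain.
Put f13 (402 GB) in disk 7; 598 GB remain.
Put f14 (417 GB) in disk 7; 181 GB remain.
Put f15 (410 GB) in disk 8; 590 GB remain.

8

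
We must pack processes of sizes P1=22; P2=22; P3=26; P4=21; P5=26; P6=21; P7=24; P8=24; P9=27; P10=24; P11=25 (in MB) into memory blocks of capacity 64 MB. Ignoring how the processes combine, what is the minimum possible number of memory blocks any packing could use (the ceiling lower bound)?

5

Total size = 22 + 22 + 26 + 21 + 26 + 21 + 24 + 24 + 27 + 24 + 25 = 262 MB.
⌈262 / 64⌉ = 5.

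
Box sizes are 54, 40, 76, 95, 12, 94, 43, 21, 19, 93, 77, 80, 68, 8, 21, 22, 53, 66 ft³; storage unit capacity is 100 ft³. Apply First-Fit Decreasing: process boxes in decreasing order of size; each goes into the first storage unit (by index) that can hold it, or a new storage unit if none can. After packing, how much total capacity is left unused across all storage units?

58

Sorted descending: 95, 94, 93, 80, 77, 76, 68, 66, 54, 53, 43, 40, 22, 21, 21, 19, 12, 8.
Put 95 ft³ in storage unit 1; 5 ft³ remain.
Put 94 ft³ in storage unit 2; 6 ft³ remain.
Put 93 ft³ in storage unit 3; 7 ft³ remain.
Put 80 ft³ in storage unit 4; 20 ft³ remain.
Put 77 ft³ in storage unit 5; 23 ft³ remain.
Put 76 ft³ in storage unit 6; 24 ft³ remain.
Put 68 ft³ in storage unit 7; 32 ft³ remain.
Put 66 ft³ in storage unit 8; 34 ft³ remain.
Put 54 ft³ in storage unit 9; 46 ft³ remain.
Put 53 ft³ in storage unit 10; 47 ft³ remain.
Put 43 ft³ in storage unit 9; 3 ft³ remain.
Put 40 ft³ in storage unit 10; 7 ft³ remain.
Put 22 ft³ in storage unit 5; 1 ft³ remain.
Put 21 ft³ in storage unit 6; 3 ft³ remain.
Put 21 ft³ in storage unit 7; 11 ft³ remain.
Put 19 ft³ in storage unit 4; 1 ft³ remain.
Put 12 ft³ in storage unit 8; 22 ft³ remain.
Put 8 ft³ in storage unit 7; 3 ft³ remain.
10 storage units × 100 ft³ = 1000 ft³; used 942 ft³; unused 58 ft³.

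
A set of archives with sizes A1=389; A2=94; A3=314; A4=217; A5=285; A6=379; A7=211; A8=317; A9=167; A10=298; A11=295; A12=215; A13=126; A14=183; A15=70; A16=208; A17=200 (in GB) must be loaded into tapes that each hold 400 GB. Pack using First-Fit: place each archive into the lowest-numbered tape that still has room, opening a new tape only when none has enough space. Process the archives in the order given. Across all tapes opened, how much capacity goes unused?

832

Put A1 (389 GB) in tape 1; 11 GB remain.
Put A2 (94 GB) in tape 2; 306 GB remain.
Put A3 (314 GB) in tape 3; 86 GB remain.
Put A4 (217 GB) in tape 2; 89 GB remain.
Put A5 (285 GB) in tape 4; 115 GB remain.
Put A6 (379 GB) in tape 5; 21 GB remain.
Put A7 (211 GB) in tape 6; 189 GB remain.
Put A8 (317 GB) in tape 7; 83 GB remain.
Put A9 (167 GB) in tape 6; 22 GB remain.
Put A10 (298 GB) in tape 8; 102 GB remain.
Put A11 (295 GB) in tape 9; 105 GB remain.
Put A12 (215 GB) in tape 10; 185 GB remain.
Put A13 (126 GB) in tape 10; 59 GB remain.
Put A14 (183 GB) in tape 11; 217 GB remain.
Put A15 (70 GB) in tape 2; 19 GB remain.
Put A16 (208 GB) in tape 11; 9 GB remain.
Put A17 (200 GB) in tape 12; 200 GB remain.
12 tapes × 400 GB = 4800 GB; used 3968 GB; unused 832 GB.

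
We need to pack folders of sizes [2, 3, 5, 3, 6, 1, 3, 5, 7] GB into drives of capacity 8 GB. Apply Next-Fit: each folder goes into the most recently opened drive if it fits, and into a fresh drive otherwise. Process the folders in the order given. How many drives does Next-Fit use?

Put 2 GB in drive 1; 6 GB remain.
Put 3 GB in drive 1; 3 GB remain.
Put 5 GB in drive 2; 3 GB remain.
Put 3 GB in drive 2; 0 GB remain.
Put 6 GB in drive 3; 2 GB remain.
Put 1 GB in drive 3; 1 GB remain.
Put 3 GB in drive 4; 5 GB remain.
Put 5 GB in drive 4; 0 GB remain.
Put 7 GB in drive 5; 1 GB remain.
Final drives: [2,3] [5,3] [6,1] [3,5] [7].

5 drives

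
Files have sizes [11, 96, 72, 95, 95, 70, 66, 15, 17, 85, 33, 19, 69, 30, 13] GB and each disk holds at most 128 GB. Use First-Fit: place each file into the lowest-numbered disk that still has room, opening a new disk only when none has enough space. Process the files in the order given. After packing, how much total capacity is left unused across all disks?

238

disk 1: place 11 GB, 117 GB left
disk 1: place 96 GB, 21 GB left
disk 2: place 72 GB, 56 GB left
disk 3: place 95 GB, 33 GB left
disk 4: place 95 GB, 33 GB left
disk 5: place 70 GB, 58 GB left
disk 6: place 66 GB, 62 GB left
disk 1: place 15 GB, 6 GB left
disk 2: place 17 GB, 39 GB left
disk 7: place 85 GB, 43 GB left
disk 2: place 33 GB, 6 GB left
disk 3: place 19 GB, 14 GB left
disk 8: place 69 GB, 59 GB left
disk 4: place 30 GB, 3 GB left
disk 3: place 13 GB, 1 GB left
8 disks × 128 GB = 1024 GB; used 786 GB; unused 238 GB.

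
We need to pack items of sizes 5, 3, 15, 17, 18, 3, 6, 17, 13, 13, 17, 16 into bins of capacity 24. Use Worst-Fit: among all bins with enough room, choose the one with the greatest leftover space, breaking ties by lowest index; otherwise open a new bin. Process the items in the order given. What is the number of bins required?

8 bins

bin 1: place 5, 19 left
bin 1: place 3, 16 left
bin 1: place 15, 1 left
bin 2: place 17, 7 left
bin 3: place 18, 6 left
bin 2: place 3, 4 left
bin 3: place 6, 0 left
bin 4: place 17, 7 left
bin 5: place 13, 11 left
bin 6: place 13, 11 left
bin 7: place 17, 7 left
bin 8: place 16, 8 left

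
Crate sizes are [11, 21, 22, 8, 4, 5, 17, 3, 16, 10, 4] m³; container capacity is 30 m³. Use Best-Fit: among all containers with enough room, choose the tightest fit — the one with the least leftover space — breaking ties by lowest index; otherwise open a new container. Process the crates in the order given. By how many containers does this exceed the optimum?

0

Best-Fit: [11,17] [21,4,5] [22,8] [3,16,10] [4] → 5 containers.
Total size 121 m³; any packing needs at least ⌈121/30⌉ = 5 containers.
So 5 is already optimal.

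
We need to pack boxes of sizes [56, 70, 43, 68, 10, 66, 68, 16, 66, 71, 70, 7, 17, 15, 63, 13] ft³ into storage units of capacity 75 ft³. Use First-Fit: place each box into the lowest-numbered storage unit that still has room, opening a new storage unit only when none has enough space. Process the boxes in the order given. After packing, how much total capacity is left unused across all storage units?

106

Put 56 ft³ in storage unit 1; 19 ft³ remain.
Put 70 ft³ in storage unit 2; 5 ft³ remain.
Put 43 ft³ in storage unit 3; 32 ft³ remain.
Put 68 ft³ in storage unit 4; 7 ft³ remain.
Put 10 ft³ in storage unit 1; 9 ft³ remain.
Put 66 ft³ in storage unit 5; 9 ft³ remain.
Put 68 ft³ in storage unit 6; 7 ft³ remain.
Put 16 ft³ in storage unit 3; 16 ft³ remain.
Put 66 ft³ in storage unit 7; 9 ft³ remain.
Put 71 ft³ in storage unit 8; 4 ft³ remain.
Put 70 ft³ in storage unit 9; 5 ft³ remain.
Put 7 ft³ in storage unit 1; 2 ft³ remain.
Put 17 ft³ in storage unit 10; 58 ft³ remain.
Put 15 ft³ in storage unit 3; 1 ft³ remain.
Put 63 ft³ in storage unit 11; 12 ft³ remain.
Put 13 ft³ in storage unit 10; 45 ft³ remain.
11 storage units × 75 ft³ = 825 ft³; used 719 ft³; unused 106 ft³.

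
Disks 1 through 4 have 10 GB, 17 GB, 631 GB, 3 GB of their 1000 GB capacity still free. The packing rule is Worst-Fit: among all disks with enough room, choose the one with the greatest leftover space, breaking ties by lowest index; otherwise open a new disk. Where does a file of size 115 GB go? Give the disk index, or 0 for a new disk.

Disks with room: disk 3 (631 GB).
Most room is disk 3 with 631 GB free.

3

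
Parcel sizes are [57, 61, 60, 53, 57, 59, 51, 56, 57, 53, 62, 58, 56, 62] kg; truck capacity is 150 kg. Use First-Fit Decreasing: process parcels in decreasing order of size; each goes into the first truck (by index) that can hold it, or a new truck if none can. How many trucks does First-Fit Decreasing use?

7

Sorted descending: 62, 62, 61, 60, 59, 58, 57, 57, 57, 56, 56, 53, 53, 51.
Put 62 kg in truck 1; 88 kg remain.
Put 62 kg in truck 1; 26 kg remain.
Put 61 kg in truck 2; 89 kg remain.
Put 60 kg in truck 2; 29 kg remain.
Put 59 kg in truck 3; 91 kg remain.
Put 58 kg in truck 3; 33 kg remain.
Put 57 kg in truck 4; 93 kg remain.
Put 57 kg in truck 4; 36 kg remain.
Put 57 kg in truck 5; 93 kg remain.
Put 56 kg in truck 5; 37 kg remain.
Put 56 kg in truck 6; 94 kg remain.
Put 53 kg in truck 6; 41 kg remain.
Put 53 kg in truck 7; 97 kg remain.
Put 51 kg in truck 7; 46 kg remain.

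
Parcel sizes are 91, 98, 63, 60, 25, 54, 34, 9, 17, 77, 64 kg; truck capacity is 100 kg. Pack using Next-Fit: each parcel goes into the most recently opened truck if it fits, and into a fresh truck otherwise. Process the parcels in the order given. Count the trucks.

91 kg → truck 1 (remaining 9 kg)
98 kg → truck 2 (remaining 2 kg)
63 kg → truck 3 (remaining 37 kg)
60 kg → truck 4 (remaining 40 kg)
25 kg → truck 4 (remaining 15 kg)
54 kg → truck 5 (remaining 46 kg)
34 kg → truck 5 (remaining 12 kg)
9 kg → truck 5 (remaining 3 kg)
17 kg → truck 6 (remaining 83 kg)
77 kg → truck 6 (remaining 6 kg)
64 kg → truck 7 (remaining 36 kg)
Final trucks: [91] [98] [63] [60,25] [54,34,9] [17,77] [64].

7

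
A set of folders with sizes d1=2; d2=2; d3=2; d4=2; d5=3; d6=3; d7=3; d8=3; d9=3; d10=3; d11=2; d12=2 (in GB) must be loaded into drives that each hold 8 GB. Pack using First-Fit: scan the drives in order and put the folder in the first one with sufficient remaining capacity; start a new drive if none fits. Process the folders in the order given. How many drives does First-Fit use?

4

d1 (2 GB) → drive 1 (remaining 6 GB)
d2 (2 GB) → drive 1 (remaining 4 GB)
d3 (2 GB) → drive 1 (remaining 2 GB)
d4 (2 GB) → drive 1 (remaining 0 GB)
d5 (3 GB) → drive 2 (remaining 5 GB)
d6 (3 GB) → drive 2 (remaining 2 GB)
d7 (3 GB) → drive 3 (remaining 5 GB)
d8 (3 GB) → drive 3 (remaining 2 GB)
d9 (3 GB) → drive 4 (remaining 5 GB)
d10 (3 GB) → drive 4 (remaining 2 GB)
d11 (2 GB) → drive 2 (remaining 0 GB)
d12 (2 GB) → drive 3 (remaining 0 GB)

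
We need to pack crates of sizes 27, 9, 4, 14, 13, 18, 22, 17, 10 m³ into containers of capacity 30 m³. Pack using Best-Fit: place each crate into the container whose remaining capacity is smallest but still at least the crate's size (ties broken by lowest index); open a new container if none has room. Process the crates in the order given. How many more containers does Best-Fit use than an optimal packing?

Best-Fit: [27] [9,4,14] [13,17] [18,10] [22] → 5 containers.
Total size 134 m³; any packing needs at least ⌈134/30⌉ = 5 containers.
So 5 is already optimal.

0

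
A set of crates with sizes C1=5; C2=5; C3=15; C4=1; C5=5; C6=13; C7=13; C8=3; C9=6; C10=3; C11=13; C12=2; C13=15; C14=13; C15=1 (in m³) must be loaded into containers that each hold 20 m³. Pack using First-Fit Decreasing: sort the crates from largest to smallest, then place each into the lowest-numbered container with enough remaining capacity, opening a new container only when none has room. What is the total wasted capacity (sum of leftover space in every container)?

7

Sorted descending: 15, 15, 13, 13, 13, 13, 6, 5, 5, 5, 3, 3, 2, 1, 1.
container 1: place 15 m³, 5 m³ left
container 2: place 15 m³, 5 m³ left
container 3: place 13 m³, 7 m³ left
container 4: place 13 m³, 7 m³ left
container 5: place 13 m³, 7 m³ left
container 6: place 13 m³, 7 m³ left
container 3: place 6 m³, 1 m³ left
container 1: place 5 m³, 0 m³ left
container 2: place 5 m³, 0 m³ left
container 4: place 5 m³, 2 m³ left
container 5: place 3 m³, 4 m³ left
container 5: place 3 m³, 1 m³ left
container 4: place 2 m³, 0 m³ left
container 3: place 1 m³, 0 m³ left
container 5: place 1 m³, 0 m³ left
6 containers × 20 m³ = 120 m³; used 113 m³; unused 7 m³.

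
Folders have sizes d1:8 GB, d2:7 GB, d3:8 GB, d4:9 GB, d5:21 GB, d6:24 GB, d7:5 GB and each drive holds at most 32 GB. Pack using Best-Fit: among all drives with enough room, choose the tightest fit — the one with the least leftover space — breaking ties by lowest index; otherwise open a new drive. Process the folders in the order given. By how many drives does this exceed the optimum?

0

Best-Fit: [8,7,8,9] [21] [24,5] → 3 drives.
Total size 82 GB; any packing needs at least ⌈82/32⌉ = 3 drives.
So 3 is already optimal.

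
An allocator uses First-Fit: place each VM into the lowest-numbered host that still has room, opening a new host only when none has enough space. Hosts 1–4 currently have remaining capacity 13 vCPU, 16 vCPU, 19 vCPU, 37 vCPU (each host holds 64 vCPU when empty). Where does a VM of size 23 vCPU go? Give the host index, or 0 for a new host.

Hosts with room: host 4 (37 vCPU).
The first with room is host 4.

4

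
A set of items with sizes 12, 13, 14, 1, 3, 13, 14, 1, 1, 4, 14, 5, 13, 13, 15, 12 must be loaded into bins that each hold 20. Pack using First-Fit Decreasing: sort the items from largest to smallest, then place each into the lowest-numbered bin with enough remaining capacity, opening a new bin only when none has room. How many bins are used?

10 bins

Sorted descending: 15, 14, 14, 14, 13, 13, 13, 13, 12, 12, 5, 4, 3, 1, 1, 1.
Put 15 in bin 1; 5 remain.
Put 14 in bin 2; 6 remain.
Put 14 in bin 3; 6 remain.
Put 14 in bin 4; 6 remain.
Put 13 in bin 5; 7 remain.
Put 13 in bin 6; 7 remain.
Put 13 in bin 7; 7 remain.
Put 13 in bin 8; 7 remain.
Put 12 in bin 9; 8 remain.
Put 12 in bin 10; 8 remain.
Put 5 in bin 1; 0 remain.
Put 4 in bin 2; 2 remain.
Put 3 in bin 3; 3 remain.
Put 1 in bin 2; 1 remain.
Put 1 in bin 2; 0 remain.
Put 1 in bin 3; 2 remain.
Final bins: [15,5] [14,4,1,1] [14,3,1] [14] [13] [13] [13] [13] [12] [12].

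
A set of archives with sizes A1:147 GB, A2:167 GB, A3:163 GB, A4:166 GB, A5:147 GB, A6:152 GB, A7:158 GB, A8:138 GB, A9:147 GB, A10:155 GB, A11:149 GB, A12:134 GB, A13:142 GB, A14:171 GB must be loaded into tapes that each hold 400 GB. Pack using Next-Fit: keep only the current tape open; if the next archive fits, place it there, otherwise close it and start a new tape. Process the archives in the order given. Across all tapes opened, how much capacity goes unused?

664

Put A1 (147 GB) in tape 1; 253 GB remain.
Put A2 (167 GB) in tape 1; 86 GB remain.
Put A3 (163 GB) in tape 2; 237 GB remain.
Put A4 (166 GB) in tape 2; 71 GB remain.
Put A5 (147 GB) in tape 3; 253 GB remain.
Put A6 (152 GB) in tape 3; 101 GB remain.
Put A7 (158 GB) in tape 4; 242 GB remain.
Put A8 (138 GB) in tape 4; 104 GB remain.
Put A9 (147 GB) in tape 5; 253 GB remain.
Put A10 (155 GB) in tape 5; 98 GB remain.
Put A11 (149 GB) in tape 6; 251 GB remain.
Put A12 (134 GB) in tape 6; 117 GB remain.
Put A13 (142 GB) in tape 7; 258 GB remain.
Put A14 (171 GB) in tape 7; 87 GB remain.
7 tapes × 400 GB = 2800 GB; used 2136 GB; unused 664 GB.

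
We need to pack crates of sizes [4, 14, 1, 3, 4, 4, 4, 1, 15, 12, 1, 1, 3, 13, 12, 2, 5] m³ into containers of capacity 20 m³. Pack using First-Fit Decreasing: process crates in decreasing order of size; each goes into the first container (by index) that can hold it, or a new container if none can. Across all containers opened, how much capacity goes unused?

Sorted descending: 15, 14, 13, 12, 12, 5, 4, 4, 4, 4, 3, 3, 2, 1, 1, 1, 1.
15 m³ → container 1 (remaining 5 m³)
14 m³ → container 2 (remaining 6 m³)
13 m³ → container 3 (remaining 7 m³)
12 m³ → container 4 (remaining 8 m³)
12 m³ → container 5 (remaining 8 m³)
5 m³ → container 1 (remaining 0 m³)
4 m³ → container 2 (remaining 2 m³)
4 m³ → container 3 (remaining 3 m³)
4 m³ → container 4 (remaining 4 m³)
4 m³ → container 4 (remaining 0 m³)
3 m³ → container 3 (remaining 0 m³)
3 m³ → container 5 (remaining 5 m³)
2 m³ → container 2 (remaining 0 m³)
1 m³ → container 5 (remaining 4 m³)
1 m³ → container 5 (remaining 3 m³)
1 m³ → container 5 (remaining 2 m³)
1 m³ → container 5 (remaining 1 m³)
5 containers × 20 m³ = 100 m³; used 99 m³; unused 1 m³.

1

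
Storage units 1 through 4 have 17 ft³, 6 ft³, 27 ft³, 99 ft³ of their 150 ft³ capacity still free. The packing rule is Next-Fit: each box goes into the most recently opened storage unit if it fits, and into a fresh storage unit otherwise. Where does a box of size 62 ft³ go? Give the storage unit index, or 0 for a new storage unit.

Next-Fit only looks at storage unit 4, which has 99 ft³ free.
62 ft³ fits there.

4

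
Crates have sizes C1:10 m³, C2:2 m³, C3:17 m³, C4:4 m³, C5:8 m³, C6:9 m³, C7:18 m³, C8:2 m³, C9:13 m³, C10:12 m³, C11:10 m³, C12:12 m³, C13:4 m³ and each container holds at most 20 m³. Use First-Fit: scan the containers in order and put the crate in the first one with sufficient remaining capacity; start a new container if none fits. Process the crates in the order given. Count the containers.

container 1: place C1 (10 m³), 10 m³ left
container 1: place C2 (2 m³), 8 m³ left
container 2: place C3 (17 m³), 3 m³ left
container 1: place C4 (4 m³), 4 m³ left
container 3: place C5 (8 m³), 12 m³ left
container 3: place C6 (9 m³), 3 m³ left
container 4: place C7 (18 m³), 2 m³ left
container 1: place C8 (2 m³), 2 m³ left
container 5: place C9 (13 m³), 7 m³ left
container 6: place C10 (12 m³), 8 m³ left
container 7: place C11 (10 m³), 10 m³ left
container 8: place C12 (12 m³), 8 m³ left
container 5: place C13 (4 m³), 3 m³ left

8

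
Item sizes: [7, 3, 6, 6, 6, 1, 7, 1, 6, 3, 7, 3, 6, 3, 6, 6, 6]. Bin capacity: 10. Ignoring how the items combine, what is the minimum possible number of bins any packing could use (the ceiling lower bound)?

9 bins

Total size = 7 + 3 + 6 + 6 + 6 + 1 + 7 + 1 + 6 + 3 + 7 + 3 + 6 + 3 + 6 + 6 + 6 = 83.
⌈83 / 10⌉ = 9.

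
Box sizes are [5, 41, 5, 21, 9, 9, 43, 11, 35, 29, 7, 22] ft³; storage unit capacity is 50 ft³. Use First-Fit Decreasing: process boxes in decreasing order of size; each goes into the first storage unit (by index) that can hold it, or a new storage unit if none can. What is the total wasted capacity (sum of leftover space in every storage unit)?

Sorted descending: 43, 41, 35, 29, 22, 21, 11, 9, 9, 7, 5, 5.
43 ft³ → storage unit 1 (remaining 7 ft³)
41 ft³ → storage unit 2 (remaining 9 ft³)
35 ft³ → storage unit 3 (remaining 15 ft³)
29 ft³ → storage unit 4 (remaining 21 ft³)
22 ft³ → storage unit 5 (remaining 28 ft³)
21 ft³ → storage unit 4 (remaining 0 ft³)
11 ft³ → storage unit 3 (remaining 4 ft³)
9 ft³ → storage unit 2 (remaining 0 ft³)
9 ft³ → storage unit 5 (remaining 19 ft³)
7 ft³ → storage unit 1 (remaining 0 ft³)
5 ft³ → storage unit 5 (remaining 14 ft³)
5 ft³ → storage unit 5 (remaining 9 ft³)
5 storage units × 50 ft³ = 250 ft³; used 237 ft³; unused 13 ft³.

13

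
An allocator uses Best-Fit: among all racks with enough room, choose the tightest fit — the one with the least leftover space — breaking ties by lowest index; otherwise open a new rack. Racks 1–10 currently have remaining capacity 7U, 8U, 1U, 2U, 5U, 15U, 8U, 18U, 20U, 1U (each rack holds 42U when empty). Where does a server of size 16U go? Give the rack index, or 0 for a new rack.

8

Racks with room: rack 8 (18U), rack 9 (20U).
Tightest fit is rack 8 with 18U free.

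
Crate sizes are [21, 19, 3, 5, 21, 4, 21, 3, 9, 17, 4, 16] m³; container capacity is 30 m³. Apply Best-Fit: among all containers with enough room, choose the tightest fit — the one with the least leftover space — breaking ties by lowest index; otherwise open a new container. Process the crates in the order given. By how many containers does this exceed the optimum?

0

Best-Fit: [21,3,5] [19,4] [21,4,3] [21,9] [17] [16] → 6 containers.
6 crates exceed 15 m³ (half the capacity), and no two of those can share a container, so at least 6 containers are needed.
So 6 is already optimal.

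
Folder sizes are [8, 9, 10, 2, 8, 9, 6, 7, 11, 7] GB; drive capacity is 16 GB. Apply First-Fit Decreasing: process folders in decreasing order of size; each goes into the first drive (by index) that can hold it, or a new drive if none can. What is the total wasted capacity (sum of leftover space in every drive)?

Sorted descending: 11, 10, 9, 9, 8, 8, 7, 7, 6, 2.
Put 11 GB in drive 1; 5 GB remain.
Put 10 GB in drive 2; 6 GB remain.
Put 9 GB in drive 3; 7 GB remain.
Put 9 GB in drive 4; 7 GB remain.
Put 8 GB in drive 5; 8 GB remain.
Put 8 GB in drive 5; 0 GB remain.
Put 7 GB in drive 3; 0 GB remain.
Put 7 GB in drive 4; 0 GB remain.
Put 6 GB in drive 2; 0 GB remain.
Put 2 GB in drive 1; 3 GB remain.
5 drives × 16 GB = 80 GB; used 77 GB; unused 3 GB.

3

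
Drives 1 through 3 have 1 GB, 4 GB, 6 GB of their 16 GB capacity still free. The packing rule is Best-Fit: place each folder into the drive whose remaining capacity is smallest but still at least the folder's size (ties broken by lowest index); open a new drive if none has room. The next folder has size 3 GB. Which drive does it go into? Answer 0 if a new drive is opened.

Drives with room: drive 2 (4 GB), drive 3 (6 GB).
Tightest fit is drive 2 with 4 GB free.

2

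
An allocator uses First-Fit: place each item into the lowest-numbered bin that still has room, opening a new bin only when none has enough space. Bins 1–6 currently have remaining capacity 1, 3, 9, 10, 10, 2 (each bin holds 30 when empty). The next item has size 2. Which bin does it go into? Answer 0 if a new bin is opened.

Bins with room: bin 2 (3), bin 3 (9), bin 4 (10), bin 5 (10), bin 6 (2).
The first with room is bin 2.

2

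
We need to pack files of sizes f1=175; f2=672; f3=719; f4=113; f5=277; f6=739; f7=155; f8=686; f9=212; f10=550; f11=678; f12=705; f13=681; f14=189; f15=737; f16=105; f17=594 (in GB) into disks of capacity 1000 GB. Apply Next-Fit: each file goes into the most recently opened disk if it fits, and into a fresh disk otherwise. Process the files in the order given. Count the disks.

Put f1 (175 GB) in disk 1; 825 GB remain.
Put f2 (672 GB) in disk 1; 153 GB remain.
Put f3 (719 GB) in disk 2; 281 GB remain.
Put f4 (113 GB) in disk 2; 168 GB remain.
Put f5 (277 GB) in disk 3; 723 GB remain.
Put f6 (739 GB) in disk 4; 261 GB remain.
Put f7 (155 GB) in disk 4; 106 GB remain.
Put f8 (686 GB) in disk 5; 314 GB remain.
Put f9 (212 GB) in disk 5; 102 GB remain.
Put f10 (550 GB) in disk 6; 450 GB remain.
Put f11 (678 GB) in disk 7; 322 GB remain.
Put f12 (705 GB) in disk 8; 295 GB remain.
Put f13 (681 GB) in disk 9; 319 GB remain.
Put f14 (189 GB) in disk 9; 130 GB remain.
Put f15 (737 GB) in disk 10; 263 GB remain.
Put f16 (105 GB) in disk 10; 158 GB remain.
Put f17 (594 GB) in disk 11; 406 GB remain.

11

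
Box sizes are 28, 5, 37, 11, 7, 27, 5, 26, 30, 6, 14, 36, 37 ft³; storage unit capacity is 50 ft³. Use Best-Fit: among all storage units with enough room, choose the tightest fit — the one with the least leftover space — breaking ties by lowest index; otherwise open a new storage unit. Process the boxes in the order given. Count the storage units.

7

28 ft³ → storage unit 1 (remaining 22 ft³)
5 ft³ → storage unit 1 (remaining 17 ft³)
37 ft³ → storage unit 2 (remaining 13 ft³)
11 ft³ → storage unit 2 (remaining 2 ft³)
7 ft³ → storage unit 1 (remaining 10 ft³)
27 ft³ → storage unit 3 (remaining 23 ft³)
5 ft³ → storage unit 1 (remaining 5 ft³)
26 ft³ → storage unit 4 (remaining 24 ft³)
30 ft³ → storage unit 5 (remaining 20 ft³)
6 ft³ → storage unit 5 (remaining 14 ft³)
14 ft³ → storage unit 5 (remaining 0 ft³)
36 ft³ → storage unit 6 (remaining 14 ft³)
37 ft³ → storage unit 7 (remaining 13 ft³)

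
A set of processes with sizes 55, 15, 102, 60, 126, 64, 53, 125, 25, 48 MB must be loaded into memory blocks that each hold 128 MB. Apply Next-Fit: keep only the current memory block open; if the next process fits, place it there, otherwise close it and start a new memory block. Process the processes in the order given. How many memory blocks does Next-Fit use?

Put 55 MB in memory block 1; 73 MB remain.
Put 15 MB in memory block 1; 58 MB remain.
Put 102 MB in memory block 2; 26 MB remain.
Put 60 MB in memory block 3; 68 MB remain.
Put 126 MB in memory block 4; 2 MB remain.
Put 64 MB in memory block 5; 64 MB remain.
Put 53 MB in memory block 5; 11 MB remain.
Put 125 MB in memory block 6; 3 MB remain.
Put 25 MB in memory block 7; 103 MB remain.
Put 48 MB in memory block 7; 55 MB remain.

7 memory blocks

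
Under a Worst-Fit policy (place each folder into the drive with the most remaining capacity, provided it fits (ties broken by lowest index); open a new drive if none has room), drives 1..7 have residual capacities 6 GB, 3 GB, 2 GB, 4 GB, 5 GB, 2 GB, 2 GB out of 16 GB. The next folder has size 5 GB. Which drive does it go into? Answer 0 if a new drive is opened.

1

Drives with room: drive 1 (6 GB), drive 5 (5 GB).
Most room is drive 1 with 6 GB free.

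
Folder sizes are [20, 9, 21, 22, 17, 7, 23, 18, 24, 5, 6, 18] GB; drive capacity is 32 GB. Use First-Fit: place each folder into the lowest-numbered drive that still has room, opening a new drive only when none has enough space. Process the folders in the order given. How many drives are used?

8

drive 1: place 20 GB, 12 GB left
drive 1: place 9 GB, 3 GB left
drive 2: place 21 GB, 11 GB left
drive 3: place 22 GB, 10 GB left
drive 4: place 17 GB, 15 GB left
drive 2: place 7 GB, 4 GB left
drive 5: place 23 GB, 9 GB left
drive 6: place 18 GB, 14 GB left
drive 7: place 24 GB, 8 GB left
drive 3: place 5 GB, 5 GB left
drive 4: place 6 GB, 9 GB left
drive 8: place 18 GB, 14 GB left
Final drives: [20,9] [21,7] [22,5] [17,6] [23] [18] [24] [18].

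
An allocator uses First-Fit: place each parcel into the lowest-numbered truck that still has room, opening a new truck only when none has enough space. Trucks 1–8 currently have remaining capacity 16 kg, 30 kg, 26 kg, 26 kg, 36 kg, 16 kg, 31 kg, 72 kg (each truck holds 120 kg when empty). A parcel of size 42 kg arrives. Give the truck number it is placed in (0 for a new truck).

8

Trucks with room: truck 8 (72 kg).
The first with room is truck 8.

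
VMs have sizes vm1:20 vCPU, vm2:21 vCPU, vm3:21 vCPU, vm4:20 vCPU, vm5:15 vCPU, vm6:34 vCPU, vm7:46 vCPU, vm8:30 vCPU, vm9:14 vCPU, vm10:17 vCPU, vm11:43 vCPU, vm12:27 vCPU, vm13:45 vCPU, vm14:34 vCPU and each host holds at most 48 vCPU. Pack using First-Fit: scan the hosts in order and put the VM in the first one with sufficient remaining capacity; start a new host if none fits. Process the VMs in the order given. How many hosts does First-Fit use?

9

host 1: place vm1 (20 vCPU), 28 vCPU left
host 1: place vm2 (21 vCPU), 7 vCPU left
host 2: place vm3 (21 vCPU), 27 vCPU left
host 2: place vm4 (20 vCPU), 7 vCPU left
host 3: place vm5 (15 vCPU), 33 vCPU left
host 4: place vm6 (34 vCPU), 14 vCPU left
host 5: place vm7 (46 vCPU), 2 vCPU left
host 3: place vm8 (30 vCPU), 3 vCPU left
host 4: place vm9 (14 vCPU), 0 vCPU left
host 6: place vm10 (17 vCPU), 31 vCPU left
host 7: place vm11 (43 vCPU), 5 vCPU left
host 6: place vm12 (27 vCPU), 4 vCPU left
host 8: place vm13 (45 vCPU), 3 vCPU left
host 9: place vm14 (34 vCPU), 14 vCPU left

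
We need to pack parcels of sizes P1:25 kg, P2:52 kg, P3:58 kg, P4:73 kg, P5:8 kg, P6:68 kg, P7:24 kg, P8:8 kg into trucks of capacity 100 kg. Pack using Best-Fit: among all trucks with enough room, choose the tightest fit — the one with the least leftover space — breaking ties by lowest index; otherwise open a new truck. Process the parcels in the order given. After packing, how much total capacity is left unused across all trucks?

84

P1 (25 kg) → truck 1 (remaining 75 kg)
P2 (52 kg) → truck 1 (remaining 23 kg)
P3 (58 kg) → truck 2 (remaining 42 kg)
P4 (73 kg) → truck 3 (remaining 27 kg)
P5 (8 kg) → truck 1 (remaining 15 kg)
P6 (68 kg) → truck 4 (remaining 32 kg)
P7 (24 kg) → truck 3 (remaining 3 kg)
P8 (8 kg) → truck 1 (remaining 7 kg)
4 trucks × 100 kg = 400 kg; used 316 kg; unused 84 kg.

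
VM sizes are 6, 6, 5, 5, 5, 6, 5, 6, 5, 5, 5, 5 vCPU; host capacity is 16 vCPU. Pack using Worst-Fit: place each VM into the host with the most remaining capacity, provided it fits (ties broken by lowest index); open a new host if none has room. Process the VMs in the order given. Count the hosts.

5

Put 6 vCPU in host 1; 10 vCPU remain.
Put 6 vCPU in host 1; 4 vCPU remain.
Put 5 vCPU in host 2; 11 vCPU remain.
Put 5 vCPU in host 2; 6 vCPU remain.
Put 5 vCPU in host 2; 1 vCPU remain.
Put 6 vCPU in host 3; 10 vCPU remain.
Put 5 vCPU in host 3; 5 vCPU remain.
Put 6 vCPU in host 4; 10 vCPU remain.
Put 5 vCPU in host 4; 5 vCPU remain.
Put 5 vCPU in host 3; 0 vCPU remain.
Put 5 vCPU in host 4; 0 vCPU remain.
Put 5 vCPU in host 5; 11 vCPU remain.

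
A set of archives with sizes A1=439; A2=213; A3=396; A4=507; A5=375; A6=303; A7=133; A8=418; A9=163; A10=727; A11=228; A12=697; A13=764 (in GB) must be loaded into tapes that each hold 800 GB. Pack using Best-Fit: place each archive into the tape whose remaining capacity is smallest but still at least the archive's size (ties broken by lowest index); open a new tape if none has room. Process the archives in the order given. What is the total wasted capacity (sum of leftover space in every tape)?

1037

A1 (439 GB) → tape 1 (remaining 361 GB)
A2 (213 GB) → tape 1 (remaining 148 GB)
A3 (396 GB) → tape 2 (remaining 404 GB)
A4 (507 GB) → tape 3 (remaining 293 GB)
A5 (375 GB) → tape 2 (remaining 29 GB)
A6 (303 GB) → tape 4 (remaining 497 GB)
A7 (133 GB) → tape 1 (remaining 15 GB)
A8 (418 GB) → tape 4 (remaining 79 GB)
A9 (163 GB) → tape 3 (remaining 130 GB)
A10 (727 GB) → tape 5 (remaining 73 GB)
A11 (228 GB) → tape 6 (remaining 572 GB)
A12 (697 GB) → tape 7 (remaining 103 GB)
A13 (764 GB) → tape 8 (remaining 36 GB)
8 tapes × 800 GB = 6400 GB; used 5363 GB; unused 1037 GB.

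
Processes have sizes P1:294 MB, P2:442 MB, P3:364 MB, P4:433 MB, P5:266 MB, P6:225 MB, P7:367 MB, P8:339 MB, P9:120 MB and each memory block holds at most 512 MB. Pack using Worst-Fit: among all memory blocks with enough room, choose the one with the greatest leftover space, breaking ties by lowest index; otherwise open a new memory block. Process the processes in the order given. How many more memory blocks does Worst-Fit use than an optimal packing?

Worst-Fit: [294,120] [442] [364] [433] [266,225] [367] [339] → 7 memory blocks.
7 processes exceed 256 MB (half the capacity), and no two of those can share a memory block, so at least 7 memory blocks are needed.
So 7 is already optimal.

0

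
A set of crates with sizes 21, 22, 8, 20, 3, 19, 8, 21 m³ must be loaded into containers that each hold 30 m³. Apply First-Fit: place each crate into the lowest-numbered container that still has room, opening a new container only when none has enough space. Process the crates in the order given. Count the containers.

5 containers

container 1: place 21 m³, 9 m³ left
container 2: place 22 m³, 8 m³ left
container 1: place 8 m³, 1 m³ left
container 3: place 20 m³, 10 m³ left
container 2: place 3 m³, 5 m³ left
container 4: place 19 m³, 11 m³ left
container 3: place 8 m³, 2 m³ left
container 5: place 21 m³, 9 m³ left
Final containers: [21,8] [22,3] [20,8] [19] [21].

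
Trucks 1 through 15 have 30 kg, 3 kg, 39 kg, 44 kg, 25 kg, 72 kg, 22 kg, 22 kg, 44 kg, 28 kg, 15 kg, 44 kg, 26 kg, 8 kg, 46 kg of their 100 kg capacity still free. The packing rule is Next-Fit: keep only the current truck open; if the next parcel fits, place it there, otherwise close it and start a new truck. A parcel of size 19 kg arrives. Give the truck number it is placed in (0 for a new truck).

15

Next-Fit only looks at truck 15, which has 46 kg free.
19 kg fits there.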